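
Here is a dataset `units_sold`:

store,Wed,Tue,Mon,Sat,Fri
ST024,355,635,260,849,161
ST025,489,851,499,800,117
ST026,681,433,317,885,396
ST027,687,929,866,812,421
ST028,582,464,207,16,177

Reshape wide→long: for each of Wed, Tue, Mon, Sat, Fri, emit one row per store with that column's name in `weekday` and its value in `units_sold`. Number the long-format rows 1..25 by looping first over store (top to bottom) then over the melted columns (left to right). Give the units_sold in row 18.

866

25 rows total (5 × 5). Row 18: index ⌊(18-1)/5⌋ = 3 into store → ST027; (18-1) mod 5 = 2 into the melted columns → Mon.
So row 18 is (ST027, Mon, 866); units_sold = 866.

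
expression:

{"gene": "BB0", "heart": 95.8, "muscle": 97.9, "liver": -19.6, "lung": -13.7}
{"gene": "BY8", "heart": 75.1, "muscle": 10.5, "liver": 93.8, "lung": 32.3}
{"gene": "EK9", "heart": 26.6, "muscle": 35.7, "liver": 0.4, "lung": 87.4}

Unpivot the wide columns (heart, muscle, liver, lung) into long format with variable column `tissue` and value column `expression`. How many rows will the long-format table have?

12

3 gene values × 4 melted columns = 12 rows.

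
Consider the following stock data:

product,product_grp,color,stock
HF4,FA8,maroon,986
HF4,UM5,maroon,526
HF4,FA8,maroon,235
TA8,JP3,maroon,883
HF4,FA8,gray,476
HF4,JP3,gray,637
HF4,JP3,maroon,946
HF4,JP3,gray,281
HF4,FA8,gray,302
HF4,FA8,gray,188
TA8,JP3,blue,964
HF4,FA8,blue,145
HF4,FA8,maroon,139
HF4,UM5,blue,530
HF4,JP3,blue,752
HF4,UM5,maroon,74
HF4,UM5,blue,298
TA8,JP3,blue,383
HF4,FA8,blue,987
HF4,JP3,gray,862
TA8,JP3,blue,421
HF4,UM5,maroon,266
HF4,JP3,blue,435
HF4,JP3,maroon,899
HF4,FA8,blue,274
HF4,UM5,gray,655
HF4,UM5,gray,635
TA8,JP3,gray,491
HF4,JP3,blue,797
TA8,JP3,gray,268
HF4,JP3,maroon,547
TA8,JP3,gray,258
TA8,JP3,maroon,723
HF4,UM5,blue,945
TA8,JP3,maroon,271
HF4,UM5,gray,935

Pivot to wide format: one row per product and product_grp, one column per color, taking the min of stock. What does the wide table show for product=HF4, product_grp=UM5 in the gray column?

635

Rows with product=HF4, product_grp=UM5 and color=gray: stock values are 655, 635, 935.
min(655, 635, 935) = 635.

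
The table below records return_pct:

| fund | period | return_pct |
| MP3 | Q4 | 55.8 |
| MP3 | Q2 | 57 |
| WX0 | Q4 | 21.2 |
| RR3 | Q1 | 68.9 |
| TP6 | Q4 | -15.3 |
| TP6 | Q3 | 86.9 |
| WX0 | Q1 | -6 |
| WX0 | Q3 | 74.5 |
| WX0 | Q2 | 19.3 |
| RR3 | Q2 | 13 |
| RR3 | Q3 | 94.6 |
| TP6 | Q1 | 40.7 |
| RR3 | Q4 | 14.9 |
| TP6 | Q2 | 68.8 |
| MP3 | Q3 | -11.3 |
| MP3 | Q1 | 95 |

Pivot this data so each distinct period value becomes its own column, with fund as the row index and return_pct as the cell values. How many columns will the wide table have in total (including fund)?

1 column for fund plus 4 distinct period values → 5 columns.

5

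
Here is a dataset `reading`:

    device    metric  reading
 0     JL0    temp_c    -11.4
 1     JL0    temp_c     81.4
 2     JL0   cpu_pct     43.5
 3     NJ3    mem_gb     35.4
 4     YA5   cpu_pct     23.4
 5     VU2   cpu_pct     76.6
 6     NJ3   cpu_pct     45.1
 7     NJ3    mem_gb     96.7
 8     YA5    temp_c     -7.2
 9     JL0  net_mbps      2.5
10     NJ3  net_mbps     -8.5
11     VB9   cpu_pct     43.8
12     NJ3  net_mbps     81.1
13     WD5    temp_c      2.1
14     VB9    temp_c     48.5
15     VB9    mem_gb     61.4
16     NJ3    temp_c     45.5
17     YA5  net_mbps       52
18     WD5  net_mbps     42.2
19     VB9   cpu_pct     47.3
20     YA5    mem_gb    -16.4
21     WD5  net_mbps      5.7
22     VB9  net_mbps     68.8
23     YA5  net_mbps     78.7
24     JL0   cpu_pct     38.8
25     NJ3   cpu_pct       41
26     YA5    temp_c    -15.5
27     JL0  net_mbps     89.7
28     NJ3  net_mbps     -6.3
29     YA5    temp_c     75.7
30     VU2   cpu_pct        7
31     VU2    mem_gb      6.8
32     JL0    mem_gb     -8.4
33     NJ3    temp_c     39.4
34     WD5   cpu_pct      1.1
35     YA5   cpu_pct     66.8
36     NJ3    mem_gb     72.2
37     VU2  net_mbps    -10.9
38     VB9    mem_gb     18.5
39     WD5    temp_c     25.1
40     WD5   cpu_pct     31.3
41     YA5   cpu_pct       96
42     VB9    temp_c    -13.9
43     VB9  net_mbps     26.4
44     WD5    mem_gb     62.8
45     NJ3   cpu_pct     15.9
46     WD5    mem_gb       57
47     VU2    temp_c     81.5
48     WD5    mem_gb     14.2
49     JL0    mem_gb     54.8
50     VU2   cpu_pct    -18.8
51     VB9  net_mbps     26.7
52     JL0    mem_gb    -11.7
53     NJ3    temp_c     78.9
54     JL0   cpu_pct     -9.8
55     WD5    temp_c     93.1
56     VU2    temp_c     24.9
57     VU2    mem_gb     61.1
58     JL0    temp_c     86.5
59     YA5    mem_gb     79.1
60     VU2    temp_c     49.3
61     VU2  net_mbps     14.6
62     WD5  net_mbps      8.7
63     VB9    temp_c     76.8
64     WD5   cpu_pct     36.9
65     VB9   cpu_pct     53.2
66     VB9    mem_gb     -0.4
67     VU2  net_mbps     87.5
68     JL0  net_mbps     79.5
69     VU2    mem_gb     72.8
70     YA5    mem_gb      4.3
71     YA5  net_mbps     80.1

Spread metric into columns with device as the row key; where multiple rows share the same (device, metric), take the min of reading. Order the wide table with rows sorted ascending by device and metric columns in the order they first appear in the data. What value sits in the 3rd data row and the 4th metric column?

26.4

With rows sorted ascending by device, row 3 is device=VB9. metric columns in first-appearance order: temp_c, cpu_pct, mem_gb, net_mbps; column 4 is net_mbps.
Long rows with device=VB9, metric=net_mbps: min(68.8, 26.4, 26.7) = 26.4.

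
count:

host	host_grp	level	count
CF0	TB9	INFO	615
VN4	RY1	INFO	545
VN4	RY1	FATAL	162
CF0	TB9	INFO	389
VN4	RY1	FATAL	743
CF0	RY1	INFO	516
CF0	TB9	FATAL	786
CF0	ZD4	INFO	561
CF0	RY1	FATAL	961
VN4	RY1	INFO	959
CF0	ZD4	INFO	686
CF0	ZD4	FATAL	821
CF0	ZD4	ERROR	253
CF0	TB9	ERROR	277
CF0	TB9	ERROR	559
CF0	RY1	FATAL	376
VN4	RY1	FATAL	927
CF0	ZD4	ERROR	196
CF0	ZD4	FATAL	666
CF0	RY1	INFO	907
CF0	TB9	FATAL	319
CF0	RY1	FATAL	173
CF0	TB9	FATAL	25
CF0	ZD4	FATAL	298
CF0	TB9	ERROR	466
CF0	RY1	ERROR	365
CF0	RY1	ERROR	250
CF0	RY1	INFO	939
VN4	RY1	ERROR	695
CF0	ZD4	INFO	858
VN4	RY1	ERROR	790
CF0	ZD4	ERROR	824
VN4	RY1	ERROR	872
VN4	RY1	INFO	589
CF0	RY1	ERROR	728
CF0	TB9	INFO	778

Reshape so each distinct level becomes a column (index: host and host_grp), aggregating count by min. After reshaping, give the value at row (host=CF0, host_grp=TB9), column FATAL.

Rows with host=CF0, host_grp=TB9 and level=FATAL: count values are 786, 319, 25.
min(786, 319, 25) = 25.

25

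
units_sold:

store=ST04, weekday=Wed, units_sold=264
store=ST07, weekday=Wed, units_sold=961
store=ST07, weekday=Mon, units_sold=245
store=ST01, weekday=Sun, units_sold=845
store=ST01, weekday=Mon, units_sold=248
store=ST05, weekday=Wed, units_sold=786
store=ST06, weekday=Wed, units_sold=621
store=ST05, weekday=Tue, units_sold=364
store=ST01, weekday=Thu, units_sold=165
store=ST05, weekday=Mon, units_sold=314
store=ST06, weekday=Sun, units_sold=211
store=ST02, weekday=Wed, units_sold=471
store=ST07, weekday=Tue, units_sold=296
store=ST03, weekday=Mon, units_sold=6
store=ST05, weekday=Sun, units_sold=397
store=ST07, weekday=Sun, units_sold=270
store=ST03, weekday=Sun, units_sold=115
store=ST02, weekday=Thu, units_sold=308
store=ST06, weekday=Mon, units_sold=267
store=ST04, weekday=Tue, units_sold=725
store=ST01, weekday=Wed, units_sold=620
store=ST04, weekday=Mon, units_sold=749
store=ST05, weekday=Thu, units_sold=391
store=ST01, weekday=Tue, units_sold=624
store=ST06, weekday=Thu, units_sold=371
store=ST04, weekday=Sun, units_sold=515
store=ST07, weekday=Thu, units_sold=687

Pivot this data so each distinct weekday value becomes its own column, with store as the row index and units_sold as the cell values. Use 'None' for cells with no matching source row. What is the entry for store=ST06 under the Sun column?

The long row with store=ST06, weekday=Sun has units_sold=211.

211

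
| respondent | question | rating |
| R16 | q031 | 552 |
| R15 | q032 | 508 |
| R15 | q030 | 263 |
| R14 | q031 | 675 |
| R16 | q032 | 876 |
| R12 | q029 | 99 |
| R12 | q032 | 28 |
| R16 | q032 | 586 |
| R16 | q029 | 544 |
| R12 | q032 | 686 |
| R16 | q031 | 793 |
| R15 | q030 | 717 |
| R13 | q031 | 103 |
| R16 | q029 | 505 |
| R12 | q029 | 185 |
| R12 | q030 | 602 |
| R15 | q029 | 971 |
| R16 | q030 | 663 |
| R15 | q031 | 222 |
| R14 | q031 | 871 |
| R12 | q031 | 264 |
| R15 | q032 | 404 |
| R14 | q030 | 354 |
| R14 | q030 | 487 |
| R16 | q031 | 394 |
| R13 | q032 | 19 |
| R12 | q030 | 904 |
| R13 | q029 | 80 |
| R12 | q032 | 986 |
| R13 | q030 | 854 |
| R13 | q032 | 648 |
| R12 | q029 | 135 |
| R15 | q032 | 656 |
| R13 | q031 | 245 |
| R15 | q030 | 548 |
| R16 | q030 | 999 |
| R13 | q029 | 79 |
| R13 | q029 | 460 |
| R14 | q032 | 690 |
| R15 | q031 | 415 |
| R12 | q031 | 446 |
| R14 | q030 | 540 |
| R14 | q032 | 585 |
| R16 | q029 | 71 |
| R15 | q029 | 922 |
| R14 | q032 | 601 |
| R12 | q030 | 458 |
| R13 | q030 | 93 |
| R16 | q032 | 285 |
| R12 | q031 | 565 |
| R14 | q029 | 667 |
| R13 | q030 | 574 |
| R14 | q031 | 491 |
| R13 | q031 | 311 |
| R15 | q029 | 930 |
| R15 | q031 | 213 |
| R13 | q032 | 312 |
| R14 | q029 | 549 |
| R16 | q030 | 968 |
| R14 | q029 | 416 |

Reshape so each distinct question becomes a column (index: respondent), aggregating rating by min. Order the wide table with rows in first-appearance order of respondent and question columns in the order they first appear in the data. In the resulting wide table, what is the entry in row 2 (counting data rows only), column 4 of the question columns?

With rows in first-appearance order of respondent, row 2 is respondent=R15. question columns in first-appearance order: q031, q032, q030, q029; column 4 is q029.
Long rows with respondent=R15, question=q029: min(971, 922, 930) = 922.

922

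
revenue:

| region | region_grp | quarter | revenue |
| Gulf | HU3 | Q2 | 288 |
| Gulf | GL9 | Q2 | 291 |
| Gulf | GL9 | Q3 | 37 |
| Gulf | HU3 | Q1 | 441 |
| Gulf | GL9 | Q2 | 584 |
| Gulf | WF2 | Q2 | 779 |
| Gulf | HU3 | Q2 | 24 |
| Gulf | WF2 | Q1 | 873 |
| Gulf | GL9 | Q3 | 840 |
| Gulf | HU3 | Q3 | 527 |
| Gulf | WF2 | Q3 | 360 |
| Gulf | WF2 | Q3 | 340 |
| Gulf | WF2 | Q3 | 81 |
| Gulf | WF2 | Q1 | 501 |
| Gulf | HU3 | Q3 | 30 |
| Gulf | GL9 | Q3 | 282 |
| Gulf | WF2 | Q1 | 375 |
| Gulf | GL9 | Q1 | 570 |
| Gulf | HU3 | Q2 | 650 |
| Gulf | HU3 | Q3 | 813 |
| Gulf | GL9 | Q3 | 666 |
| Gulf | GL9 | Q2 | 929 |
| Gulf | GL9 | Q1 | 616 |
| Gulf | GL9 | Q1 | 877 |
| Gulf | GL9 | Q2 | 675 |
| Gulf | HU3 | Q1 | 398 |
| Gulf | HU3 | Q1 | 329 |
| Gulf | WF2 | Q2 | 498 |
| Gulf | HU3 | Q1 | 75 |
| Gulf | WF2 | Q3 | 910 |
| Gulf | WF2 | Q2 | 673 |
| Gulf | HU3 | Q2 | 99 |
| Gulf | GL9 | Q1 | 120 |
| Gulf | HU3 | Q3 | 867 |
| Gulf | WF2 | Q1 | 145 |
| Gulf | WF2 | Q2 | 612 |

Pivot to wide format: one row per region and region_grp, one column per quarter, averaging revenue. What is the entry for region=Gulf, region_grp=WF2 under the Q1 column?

473.50

Rows with region=Gulf, region_grp=WF2 and quarter=Q1: revenue values are 873, 501, 375, 145.
(873 + 501 + 375 + 145) / 4 = 473.50.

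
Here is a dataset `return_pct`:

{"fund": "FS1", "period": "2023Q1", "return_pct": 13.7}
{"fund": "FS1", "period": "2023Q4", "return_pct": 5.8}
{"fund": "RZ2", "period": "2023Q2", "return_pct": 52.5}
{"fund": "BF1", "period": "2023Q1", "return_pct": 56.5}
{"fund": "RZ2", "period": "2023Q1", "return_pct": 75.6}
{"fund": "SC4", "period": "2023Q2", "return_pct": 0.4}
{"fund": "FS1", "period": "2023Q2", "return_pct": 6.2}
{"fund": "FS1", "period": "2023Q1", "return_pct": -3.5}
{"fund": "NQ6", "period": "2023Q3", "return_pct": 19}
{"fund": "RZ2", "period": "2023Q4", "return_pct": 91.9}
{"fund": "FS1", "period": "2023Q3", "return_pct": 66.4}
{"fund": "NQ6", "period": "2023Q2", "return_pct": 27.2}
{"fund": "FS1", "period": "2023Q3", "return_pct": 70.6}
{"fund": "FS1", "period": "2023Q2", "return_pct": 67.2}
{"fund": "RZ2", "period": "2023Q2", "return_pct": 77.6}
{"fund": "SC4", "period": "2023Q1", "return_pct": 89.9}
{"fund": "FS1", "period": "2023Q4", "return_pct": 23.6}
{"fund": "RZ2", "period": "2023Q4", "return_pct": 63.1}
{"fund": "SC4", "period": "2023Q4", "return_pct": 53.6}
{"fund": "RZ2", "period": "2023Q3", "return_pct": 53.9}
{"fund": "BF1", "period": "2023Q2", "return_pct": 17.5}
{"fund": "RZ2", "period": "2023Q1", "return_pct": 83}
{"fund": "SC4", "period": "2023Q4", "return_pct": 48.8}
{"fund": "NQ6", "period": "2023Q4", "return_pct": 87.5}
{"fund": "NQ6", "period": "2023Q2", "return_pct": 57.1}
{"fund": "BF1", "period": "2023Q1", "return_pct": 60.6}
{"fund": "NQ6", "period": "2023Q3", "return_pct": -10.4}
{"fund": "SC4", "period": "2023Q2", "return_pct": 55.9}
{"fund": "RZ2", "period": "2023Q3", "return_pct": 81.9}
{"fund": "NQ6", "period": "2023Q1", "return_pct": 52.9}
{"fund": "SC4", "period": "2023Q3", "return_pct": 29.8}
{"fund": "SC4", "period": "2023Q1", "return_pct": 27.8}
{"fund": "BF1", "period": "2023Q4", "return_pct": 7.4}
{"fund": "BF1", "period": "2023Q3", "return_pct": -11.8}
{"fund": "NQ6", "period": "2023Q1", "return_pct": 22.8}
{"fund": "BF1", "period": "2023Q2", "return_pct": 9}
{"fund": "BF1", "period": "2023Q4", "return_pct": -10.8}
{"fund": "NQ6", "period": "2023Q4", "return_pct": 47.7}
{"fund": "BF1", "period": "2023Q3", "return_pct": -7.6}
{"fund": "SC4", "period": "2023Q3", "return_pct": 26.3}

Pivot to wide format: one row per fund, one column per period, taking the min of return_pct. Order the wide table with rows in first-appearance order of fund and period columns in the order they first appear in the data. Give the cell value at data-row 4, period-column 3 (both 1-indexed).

With rows in first-appearance order of fund, row 4 is fund=SC4. period columns in first-appearance order: 2023Q1, 2023Q4, 2023Q2, 2023Q3; column 3 is 2023Q2.
Long rows with fund=SC4, period=2023Q2: min(0.4, 55.9) = 0.4.

0.4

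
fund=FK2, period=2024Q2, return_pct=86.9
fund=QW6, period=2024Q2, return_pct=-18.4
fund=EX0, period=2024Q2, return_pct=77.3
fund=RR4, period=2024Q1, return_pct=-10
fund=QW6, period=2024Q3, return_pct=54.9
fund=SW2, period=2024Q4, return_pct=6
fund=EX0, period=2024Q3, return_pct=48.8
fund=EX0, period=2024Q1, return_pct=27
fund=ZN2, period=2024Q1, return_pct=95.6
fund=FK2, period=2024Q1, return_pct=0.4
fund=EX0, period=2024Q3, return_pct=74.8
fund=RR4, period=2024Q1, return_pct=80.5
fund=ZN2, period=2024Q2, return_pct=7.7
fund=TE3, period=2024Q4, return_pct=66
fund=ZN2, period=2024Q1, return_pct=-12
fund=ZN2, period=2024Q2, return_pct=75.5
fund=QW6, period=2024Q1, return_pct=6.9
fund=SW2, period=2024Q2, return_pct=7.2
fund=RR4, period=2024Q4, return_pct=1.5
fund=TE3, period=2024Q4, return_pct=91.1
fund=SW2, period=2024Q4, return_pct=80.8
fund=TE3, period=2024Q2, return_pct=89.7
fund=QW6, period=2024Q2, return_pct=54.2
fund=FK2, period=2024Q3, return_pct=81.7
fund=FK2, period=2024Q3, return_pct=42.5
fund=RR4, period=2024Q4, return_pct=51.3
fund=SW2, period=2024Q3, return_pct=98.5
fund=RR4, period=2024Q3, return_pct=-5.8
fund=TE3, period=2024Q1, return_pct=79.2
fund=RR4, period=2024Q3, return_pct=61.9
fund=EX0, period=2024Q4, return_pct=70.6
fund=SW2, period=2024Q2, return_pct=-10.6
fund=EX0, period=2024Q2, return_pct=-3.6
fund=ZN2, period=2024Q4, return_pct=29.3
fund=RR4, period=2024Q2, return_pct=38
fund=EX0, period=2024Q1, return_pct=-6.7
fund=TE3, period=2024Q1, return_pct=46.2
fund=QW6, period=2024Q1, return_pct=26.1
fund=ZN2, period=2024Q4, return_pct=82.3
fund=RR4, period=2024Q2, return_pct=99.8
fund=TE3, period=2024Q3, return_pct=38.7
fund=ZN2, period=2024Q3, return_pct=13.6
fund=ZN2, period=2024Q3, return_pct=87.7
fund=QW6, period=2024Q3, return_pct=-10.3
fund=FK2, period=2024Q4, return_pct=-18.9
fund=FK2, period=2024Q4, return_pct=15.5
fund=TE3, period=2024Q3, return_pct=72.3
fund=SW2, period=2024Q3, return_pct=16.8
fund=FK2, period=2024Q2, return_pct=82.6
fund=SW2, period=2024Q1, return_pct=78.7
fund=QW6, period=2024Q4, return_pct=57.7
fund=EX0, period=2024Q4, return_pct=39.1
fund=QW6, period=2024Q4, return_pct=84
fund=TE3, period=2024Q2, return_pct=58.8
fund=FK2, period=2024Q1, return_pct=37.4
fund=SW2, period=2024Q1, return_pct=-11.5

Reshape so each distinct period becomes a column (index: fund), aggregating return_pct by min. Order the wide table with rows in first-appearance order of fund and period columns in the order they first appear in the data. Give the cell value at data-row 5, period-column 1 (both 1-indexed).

-10.6

With rows in first-appearance order of fund, row 5 is fund=SW2. period columns in first-appearance order: 2024Q2, 2024Q1, 2024Q3, 2024Q4; column 1 is 2024Q2.
Long rows with fund=SW2, period=2024Q2: min(7.2, -10.6) = -10.6.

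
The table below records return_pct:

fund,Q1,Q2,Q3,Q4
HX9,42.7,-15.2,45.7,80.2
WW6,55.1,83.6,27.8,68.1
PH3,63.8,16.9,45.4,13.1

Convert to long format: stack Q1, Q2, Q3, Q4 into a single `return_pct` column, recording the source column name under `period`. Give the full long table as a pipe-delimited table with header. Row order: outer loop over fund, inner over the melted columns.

Each (fund, column) pair becomes one row: 3 × 4 = 12 rows.
For example, (HX9, Q1) → return_pct=42.7.

| fund | period | return_pct |
| HX9 | Q1 | 42.7 |
| HX9 | Q2 | -15.2 |
| HX9 | Q3 | 45.7 |
| HX9 | Q4 | 80.2 |
| WW6 | Q1 | 55.1 |
| WW6 | Q2 | 83.6 |
| WW6 | Q3 | 27.8 |
| WW6 | Q4 | 68.1 |
| PH3 | Q1 | 63.8 |
| PH3 | Q2 | 16.9 |
| PH3 | Q3 | 45.4 |
| PH3 | Q4 | 13.1 |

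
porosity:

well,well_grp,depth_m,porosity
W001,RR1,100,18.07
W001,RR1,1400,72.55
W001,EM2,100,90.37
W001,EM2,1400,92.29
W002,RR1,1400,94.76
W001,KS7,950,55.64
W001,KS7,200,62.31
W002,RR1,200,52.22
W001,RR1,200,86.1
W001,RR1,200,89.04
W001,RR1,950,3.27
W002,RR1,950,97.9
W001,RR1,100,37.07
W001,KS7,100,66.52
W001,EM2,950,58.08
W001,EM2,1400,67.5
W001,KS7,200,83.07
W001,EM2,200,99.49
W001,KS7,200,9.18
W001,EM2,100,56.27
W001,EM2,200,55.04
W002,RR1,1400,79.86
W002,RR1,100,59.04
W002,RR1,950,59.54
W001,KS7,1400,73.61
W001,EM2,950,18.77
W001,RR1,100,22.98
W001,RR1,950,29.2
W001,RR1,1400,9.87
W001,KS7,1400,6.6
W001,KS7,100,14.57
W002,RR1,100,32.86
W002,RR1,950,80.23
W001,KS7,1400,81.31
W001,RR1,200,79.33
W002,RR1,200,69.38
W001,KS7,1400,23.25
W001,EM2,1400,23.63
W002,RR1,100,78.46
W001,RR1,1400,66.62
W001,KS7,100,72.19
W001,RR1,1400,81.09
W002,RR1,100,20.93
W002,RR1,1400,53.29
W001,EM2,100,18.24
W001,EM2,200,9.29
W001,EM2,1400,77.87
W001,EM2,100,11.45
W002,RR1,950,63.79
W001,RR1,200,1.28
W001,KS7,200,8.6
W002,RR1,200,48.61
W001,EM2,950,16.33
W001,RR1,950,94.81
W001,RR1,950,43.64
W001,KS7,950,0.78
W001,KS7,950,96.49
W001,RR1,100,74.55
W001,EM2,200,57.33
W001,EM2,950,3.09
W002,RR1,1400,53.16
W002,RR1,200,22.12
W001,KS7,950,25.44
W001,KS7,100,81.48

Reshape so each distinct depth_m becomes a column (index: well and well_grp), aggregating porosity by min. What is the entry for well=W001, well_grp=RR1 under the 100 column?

18.07

Rows with well=W001, well_grp=RR1 and depth_m=100: porosity values are 18.07, 37.07, 22.98, 74.55.
min(18.07, 37.07, 22.98, 74.55) = 18.07.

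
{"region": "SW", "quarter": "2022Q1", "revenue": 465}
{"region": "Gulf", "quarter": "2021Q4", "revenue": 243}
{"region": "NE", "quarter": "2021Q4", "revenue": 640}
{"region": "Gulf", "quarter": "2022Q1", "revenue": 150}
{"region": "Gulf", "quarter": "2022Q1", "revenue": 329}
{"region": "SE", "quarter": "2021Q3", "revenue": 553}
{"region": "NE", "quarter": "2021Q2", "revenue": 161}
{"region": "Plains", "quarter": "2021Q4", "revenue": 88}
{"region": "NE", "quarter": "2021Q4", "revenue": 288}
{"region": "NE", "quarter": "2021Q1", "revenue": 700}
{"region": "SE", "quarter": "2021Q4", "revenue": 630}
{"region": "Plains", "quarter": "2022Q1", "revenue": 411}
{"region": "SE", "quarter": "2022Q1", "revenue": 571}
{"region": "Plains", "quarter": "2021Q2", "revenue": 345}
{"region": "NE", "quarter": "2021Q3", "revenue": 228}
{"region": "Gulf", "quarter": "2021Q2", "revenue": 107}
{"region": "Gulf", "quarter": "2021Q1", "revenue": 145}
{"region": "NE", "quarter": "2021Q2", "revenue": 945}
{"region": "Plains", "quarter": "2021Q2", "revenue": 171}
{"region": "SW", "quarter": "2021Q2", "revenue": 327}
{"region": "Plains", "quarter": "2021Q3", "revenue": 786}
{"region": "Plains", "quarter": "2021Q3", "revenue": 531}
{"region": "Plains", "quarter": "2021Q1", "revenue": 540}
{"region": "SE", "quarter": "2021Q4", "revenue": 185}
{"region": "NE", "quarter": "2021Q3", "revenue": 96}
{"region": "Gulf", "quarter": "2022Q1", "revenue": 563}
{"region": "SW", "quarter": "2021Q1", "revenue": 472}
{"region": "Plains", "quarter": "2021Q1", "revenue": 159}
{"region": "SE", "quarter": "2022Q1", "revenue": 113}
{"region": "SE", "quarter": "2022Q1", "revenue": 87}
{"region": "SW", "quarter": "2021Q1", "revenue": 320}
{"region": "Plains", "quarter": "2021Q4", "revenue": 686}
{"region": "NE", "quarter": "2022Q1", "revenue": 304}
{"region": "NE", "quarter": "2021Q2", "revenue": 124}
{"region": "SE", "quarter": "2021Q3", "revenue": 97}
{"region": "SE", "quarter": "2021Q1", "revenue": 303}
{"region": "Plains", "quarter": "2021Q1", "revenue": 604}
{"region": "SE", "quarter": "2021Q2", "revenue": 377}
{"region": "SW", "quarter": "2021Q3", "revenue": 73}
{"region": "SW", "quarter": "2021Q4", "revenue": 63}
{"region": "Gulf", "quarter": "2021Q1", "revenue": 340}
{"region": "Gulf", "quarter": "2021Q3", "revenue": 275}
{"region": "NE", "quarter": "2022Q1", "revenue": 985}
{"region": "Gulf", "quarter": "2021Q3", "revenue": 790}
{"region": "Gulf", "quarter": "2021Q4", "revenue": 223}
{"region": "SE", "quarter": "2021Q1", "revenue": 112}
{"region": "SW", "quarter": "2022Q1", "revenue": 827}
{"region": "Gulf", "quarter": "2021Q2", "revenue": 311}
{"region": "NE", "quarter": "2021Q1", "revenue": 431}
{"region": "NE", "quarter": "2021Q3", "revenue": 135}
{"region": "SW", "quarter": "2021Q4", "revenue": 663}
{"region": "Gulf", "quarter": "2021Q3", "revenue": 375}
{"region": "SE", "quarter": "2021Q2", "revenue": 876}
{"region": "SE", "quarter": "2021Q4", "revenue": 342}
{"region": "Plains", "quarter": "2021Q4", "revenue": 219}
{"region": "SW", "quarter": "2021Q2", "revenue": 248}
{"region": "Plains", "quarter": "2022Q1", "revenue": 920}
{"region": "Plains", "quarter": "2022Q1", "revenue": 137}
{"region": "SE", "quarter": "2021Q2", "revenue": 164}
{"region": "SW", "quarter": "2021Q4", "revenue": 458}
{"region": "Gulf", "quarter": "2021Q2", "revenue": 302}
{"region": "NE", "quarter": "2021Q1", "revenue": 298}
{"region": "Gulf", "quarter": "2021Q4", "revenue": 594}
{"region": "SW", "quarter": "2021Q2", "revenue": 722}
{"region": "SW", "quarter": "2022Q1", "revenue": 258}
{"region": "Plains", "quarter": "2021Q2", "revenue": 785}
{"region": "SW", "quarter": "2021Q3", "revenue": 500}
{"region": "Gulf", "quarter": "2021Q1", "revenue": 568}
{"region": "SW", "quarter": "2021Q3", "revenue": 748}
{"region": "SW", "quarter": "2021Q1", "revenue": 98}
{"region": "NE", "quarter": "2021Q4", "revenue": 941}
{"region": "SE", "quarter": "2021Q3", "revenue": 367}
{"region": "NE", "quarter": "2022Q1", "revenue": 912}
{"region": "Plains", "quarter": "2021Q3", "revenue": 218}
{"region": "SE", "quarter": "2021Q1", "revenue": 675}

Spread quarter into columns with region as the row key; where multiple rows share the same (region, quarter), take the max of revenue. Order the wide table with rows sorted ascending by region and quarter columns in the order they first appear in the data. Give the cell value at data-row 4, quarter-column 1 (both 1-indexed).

With rows sorted ascending by region, row 4 is region=SE. quarter columns in first-appearance order: 2022Q1, 2021Q4, 2021Q3, 2021Q2, 2021Q1; column 1 is 2022Q1.
Long rows with region=SE, quarter=2022Q1: max(571, 113, 87) = 571.

571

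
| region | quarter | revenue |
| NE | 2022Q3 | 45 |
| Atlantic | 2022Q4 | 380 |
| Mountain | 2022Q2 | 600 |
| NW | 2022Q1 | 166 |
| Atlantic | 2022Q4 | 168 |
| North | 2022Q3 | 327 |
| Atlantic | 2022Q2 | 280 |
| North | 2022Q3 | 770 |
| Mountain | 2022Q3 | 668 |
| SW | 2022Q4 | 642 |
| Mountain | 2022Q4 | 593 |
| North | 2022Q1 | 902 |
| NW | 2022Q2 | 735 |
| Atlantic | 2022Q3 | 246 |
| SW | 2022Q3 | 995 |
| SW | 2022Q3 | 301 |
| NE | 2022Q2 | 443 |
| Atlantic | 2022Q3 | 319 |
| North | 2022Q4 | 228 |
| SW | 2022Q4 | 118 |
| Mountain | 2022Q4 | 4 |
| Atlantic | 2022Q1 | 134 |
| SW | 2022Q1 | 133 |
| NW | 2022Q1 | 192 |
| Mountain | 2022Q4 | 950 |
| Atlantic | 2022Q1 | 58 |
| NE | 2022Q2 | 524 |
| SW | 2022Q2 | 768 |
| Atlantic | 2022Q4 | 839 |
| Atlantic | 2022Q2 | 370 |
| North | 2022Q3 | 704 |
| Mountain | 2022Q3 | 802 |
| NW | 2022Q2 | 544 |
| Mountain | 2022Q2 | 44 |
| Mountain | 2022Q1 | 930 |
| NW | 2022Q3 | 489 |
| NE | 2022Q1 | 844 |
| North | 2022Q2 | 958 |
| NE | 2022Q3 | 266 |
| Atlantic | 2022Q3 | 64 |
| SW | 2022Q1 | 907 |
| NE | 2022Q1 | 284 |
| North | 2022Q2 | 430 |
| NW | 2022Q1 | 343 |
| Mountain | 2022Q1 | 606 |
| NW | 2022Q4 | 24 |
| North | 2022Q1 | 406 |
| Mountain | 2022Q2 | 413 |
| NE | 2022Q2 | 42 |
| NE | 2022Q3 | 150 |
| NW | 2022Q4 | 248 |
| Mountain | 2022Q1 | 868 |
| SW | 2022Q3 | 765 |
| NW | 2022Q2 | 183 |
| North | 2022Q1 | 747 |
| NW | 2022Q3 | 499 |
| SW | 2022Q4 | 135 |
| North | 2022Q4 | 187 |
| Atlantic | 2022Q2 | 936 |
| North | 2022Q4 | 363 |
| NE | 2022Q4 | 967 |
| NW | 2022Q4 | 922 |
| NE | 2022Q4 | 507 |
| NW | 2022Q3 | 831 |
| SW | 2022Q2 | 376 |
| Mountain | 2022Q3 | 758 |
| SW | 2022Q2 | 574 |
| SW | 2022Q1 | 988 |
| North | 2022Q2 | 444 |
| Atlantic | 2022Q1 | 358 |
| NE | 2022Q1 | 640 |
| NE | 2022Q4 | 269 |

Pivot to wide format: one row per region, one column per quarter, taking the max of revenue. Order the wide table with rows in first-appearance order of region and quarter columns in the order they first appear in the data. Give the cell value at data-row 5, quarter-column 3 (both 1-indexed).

With rows in first-appearance order of region, row 5 is region=North. quarter columns in first-appearance order: 2022Q3, 2022Q4, 2022Q2, 2022Q1; column 3 is 2022Q2.
Long rows with region=North, quarter=2022Q2: max(958, 430, 444) = 958.

958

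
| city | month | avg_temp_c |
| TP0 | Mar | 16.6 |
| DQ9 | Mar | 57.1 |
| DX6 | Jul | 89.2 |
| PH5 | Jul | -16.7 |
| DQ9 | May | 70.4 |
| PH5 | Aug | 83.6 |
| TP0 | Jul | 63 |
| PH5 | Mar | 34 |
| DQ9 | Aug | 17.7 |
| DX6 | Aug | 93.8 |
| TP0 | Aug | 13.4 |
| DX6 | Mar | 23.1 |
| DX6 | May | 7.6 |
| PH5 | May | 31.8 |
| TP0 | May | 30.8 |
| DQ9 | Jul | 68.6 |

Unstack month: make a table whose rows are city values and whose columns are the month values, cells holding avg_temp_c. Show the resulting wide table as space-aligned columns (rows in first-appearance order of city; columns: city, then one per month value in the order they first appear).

city  Mar   Jul    May   Aug 
TP0   16.6  63     30.8  13.4
DQ9   57.1  68.6   70.4  17.7
DX6   23.1  89.2   7.6   93.8
PH5   34    -16.7  31.8  83.6

Columns: city plus the 4 distinct month values (Mar, Jul, May, Aug).
For example, row TP0 column Mar takes avg_temp_c=16.6 from the long row (TP0, Mar).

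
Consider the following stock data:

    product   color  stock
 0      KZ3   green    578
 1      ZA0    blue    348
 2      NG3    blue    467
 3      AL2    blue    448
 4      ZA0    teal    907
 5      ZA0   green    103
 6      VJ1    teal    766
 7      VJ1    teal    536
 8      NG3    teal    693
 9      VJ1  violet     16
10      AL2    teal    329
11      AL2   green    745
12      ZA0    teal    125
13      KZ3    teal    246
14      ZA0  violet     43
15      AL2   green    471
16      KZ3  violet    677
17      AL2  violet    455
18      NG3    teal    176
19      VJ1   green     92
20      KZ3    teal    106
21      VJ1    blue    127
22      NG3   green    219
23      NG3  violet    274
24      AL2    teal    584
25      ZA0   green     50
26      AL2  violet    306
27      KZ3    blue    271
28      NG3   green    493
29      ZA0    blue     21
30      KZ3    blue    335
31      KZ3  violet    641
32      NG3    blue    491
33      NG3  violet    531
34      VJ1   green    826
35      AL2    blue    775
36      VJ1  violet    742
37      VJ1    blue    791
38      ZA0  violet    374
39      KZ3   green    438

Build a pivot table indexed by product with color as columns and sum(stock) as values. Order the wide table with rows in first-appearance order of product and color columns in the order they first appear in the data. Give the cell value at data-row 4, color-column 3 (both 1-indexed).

913

With rows in first-appearance order of product, row 4 is product=AL2. color columns in first-appearance order: green, blue, teal, violet; column 3 is teal.
Long rows with product=AL2, color=teal: 329 + 584 = 913.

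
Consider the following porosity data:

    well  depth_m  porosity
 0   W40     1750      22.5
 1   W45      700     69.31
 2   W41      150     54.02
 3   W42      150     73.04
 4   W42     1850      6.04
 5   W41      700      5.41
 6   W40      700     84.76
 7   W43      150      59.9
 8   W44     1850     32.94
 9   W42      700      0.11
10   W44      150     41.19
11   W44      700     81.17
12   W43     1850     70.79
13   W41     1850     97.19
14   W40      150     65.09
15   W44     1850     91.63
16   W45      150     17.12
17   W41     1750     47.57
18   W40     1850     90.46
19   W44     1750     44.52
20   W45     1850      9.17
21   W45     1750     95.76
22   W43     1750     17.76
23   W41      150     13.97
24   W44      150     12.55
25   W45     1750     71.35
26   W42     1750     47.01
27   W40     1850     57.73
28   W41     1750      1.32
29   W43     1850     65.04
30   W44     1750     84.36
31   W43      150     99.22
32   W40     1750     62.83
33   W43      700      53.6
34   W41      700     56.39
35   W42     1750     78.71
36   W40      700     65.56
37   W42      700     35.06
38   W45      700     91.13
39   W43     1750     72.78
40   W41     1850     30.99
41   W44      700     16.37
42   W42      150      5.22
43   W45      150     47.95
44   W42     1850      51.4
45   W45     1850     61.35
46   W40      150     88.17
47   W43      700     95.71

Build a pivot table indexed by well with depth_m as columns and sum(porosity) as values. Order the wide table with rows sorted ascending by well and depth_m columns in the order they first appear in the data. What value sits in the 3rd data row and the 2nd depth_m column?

With rows sorted ascending by well, row 3 is well=W42. depth_m columns in first-appearance order: 1750, 700, 150, 1850; column 2 is 700.
Long rows with well=W42, depth_m=700: 0.11 + 35.06 = 35.17.

35.17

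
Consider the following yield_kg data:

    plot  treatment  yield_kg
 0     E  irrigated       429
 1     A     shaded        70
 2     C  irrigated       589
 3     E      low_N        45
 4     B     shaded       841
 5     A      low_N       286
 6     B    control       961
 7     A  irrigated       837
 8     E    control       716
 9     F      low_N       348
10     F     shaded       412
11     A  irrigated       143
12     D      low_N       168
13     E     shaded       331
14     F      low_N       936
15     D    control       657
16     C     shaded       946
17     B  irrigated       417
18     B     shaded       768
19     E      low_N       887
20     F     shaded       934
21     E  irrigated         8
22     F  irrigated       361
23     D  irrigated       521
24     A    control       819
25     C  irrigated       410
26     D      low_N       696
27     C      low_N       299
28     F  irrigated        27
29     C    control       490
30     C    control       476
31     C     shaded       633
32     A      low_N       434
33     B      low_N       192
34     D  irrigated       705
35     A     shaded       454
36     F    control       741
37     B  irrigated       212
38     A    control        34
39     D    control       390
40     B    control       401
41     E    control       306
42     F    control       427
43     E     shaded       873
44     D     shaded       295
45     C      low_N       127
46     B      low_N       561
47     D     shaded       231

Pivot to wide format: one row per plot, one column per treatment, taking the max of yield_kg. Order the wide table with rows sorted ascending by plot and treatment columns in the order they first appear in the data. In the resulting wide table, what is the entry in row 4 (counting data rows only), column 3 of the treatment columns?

With rows sorted ascending by plot, row 4 is plot=D. treatment columns in first-appearance order: irrigated, shaded, low_N, control; column 3 is low_N.
Long rows with plot=D, treatment=low_N: max(168, 696) = 696.

696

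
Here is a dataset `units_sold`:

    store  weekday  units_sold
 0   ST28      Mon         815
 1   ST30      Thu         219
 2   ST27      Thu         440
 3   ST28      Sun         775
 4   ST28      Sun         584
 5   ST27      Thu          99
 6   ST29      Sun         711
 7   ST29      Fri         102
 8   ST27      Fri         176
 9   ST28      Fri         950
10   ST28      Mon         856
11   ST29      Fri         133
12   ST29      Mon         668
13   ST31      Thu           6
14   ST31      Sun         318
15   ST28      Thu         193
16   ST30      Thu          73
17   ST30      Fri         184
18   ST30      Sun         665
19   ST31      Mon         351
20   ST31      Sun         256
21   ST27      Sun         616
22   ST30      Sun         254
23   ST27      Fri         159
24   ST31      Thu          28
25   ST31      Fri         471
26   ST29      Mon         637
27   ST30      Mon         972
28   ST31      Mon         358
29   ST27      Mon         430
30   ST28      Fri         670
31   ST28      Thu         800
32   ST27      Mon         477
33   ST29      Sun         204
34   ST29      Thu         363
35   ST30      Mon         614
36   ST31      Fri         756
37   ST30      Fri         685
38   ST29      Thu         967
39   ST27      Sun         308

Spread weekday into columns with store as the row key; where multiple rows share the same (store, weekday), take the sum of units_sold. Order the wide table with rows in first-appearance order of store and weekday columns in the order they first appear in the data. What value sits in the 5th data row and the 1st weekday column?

With rows in first-appearance order of store, row 5 is store=ST31. weekday columns in first-appearance order: Mon, Thu, Sun, Fri; column 1 is Mon.
Long rows with store=ST31, weekday=Mon: 351 + 358 = 709.

709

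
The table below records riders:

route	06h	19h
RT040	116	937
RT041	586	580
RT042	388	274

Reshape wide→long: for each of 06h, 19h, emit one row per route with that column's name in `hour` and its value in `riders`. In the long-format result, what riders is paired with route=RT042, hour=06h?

Unpivoting turns each (route, wide-column) pair into one long row.
The wide cell at row RT042, column 06h holds 388, so the long row (RT042, 06h) has riders=388.

388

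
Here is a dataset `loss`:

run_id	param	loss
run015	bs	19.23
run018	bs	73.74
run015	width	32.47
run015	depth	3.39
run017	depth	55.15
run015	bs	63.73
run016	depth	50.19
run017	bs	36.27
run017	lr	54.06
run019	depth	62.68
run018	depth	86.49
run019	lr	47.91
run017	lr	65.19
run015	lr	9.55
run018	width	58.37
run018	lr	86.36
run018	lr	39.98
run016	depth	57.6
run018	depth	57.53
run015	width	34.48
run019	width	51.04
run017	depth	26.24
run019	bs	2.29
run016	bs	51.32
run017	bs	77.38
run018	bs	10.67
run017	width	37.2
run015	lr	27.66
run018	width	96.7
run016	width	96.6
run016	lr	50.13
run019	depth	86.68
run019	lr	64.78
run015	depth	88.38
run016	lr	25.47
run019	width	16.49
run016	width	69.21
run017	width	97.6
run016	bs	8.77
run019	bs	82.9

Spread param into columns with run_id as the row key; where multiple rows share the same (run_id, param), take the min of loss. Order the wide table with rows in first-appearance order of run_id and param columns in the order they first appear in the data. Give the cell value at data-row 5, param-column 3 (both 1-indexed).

With rows in first-appearance order of run_id, row 5 is run_id=run019. param columns in first-appearance order: bs, width, depth, lr; column 3 is depth.
Long rows with run_id=run019, param=depth: min(62.68, 86.68) = 62.68.

62.68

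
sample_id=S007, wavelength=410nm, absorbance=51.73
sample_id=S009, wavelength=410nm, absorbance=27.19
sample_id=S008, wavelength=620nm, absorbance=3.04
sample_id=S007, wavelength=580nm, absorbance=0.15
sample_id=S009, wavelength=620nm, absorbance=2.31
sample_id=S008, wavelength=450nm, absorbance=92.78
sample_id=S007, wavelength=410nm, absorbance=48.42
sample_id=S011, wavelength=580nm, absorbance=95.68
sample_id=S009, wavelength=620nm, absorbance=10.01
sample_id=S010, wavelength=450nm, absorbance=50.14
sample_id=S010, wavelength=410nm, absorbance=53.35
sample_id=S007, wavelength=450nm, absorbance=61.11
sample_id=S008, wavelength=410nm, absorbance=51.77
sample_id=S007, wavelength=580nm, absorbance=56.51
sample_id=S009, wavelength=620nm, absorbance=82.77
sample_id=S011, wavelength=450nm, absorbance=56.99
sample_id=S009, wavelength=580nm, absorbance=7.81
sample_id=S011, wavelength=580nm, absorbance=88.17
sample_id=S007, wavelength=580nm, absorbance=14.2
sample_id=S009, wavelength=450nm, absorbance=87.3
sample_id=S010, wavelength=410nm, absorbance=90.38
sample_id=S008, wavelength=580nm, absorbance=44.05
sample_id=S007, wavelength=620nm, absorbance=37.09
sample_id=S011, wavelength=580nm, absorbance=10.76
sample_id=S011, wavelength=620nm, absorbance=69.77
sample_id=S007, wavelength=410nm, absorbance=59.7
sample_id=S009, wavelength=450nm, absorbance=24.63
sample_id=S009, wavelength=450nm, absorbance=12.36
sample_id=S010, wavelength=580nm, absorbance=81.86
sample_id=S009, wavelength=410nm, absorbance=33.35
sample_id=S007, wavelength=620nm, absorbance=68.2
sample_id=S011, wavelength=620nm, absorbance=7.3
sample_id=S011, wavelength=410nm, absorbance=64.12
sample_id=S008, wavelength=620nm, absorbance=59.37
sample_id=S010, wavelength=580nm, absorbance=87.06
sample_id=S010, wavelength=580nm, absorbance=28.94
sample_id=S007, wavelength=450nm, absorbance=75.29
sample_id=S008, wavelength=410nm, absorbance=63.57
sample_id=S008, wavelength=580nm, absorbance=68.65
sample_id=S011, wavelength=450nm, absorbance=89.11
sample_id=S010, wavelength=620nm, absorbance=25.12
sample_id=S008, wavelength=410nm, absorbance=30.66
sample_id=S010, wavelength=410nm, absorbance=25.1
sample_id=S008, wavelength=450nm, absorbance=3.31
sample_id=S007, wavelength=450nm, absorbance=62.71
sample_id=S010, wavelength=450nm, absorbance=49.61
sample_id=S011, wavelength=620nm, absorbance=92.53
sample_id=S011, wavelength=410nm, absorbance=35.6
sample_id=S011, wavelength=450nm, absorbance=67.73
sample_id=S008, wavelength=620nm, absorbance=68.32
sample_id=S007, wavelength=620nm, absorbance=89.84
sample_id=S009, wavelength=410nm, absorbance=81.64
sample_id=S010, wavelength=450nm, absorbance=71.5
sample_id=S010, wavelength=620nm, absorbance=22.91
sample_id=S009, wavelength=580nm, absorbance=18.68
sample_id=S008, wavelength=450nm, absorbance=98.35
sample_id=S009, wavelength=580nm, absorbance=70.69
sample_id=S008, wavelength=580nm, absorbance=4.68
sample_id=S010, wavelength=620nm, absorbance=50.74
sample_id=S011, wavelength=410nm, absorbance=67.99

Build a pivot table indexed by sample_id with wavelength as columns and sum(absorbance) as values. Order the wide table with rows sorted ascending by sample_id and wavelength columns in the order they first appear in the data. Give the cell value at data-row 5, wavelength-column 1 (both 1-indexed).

With rows sorted ascending by sample_id, row 5 is sample_id=S011. wavelength columns in first-appearance order: 410nm, 620nm, 580nm, 450nm; column 1 is 410nm.
Long rows with sample_id=S011, wavelength=410nm: 64.12 + 35.6 + 67.99 = 167.71.

167.71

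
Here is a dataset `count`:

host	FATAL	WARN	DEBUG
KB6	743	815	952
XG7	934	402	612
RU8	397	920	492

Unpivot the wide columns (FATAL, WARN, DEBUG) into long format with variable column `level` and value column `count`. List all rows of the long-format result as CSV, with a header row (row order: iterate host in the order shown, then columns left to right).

host,level,count
KB6,FATAL,743
KB6,WARN,815
KB6,DEBUG,952
XG7,FATAL,934
XG7,WARN,402
XG7,DEBUG,612
RU8,FATAL,397
RU8,WARN,920
RU8,DEBUG,492

Each (host, column) pair becomes one row: 3 × 3 = 9 rows.
For example, (KB6, FATAL) → count=743.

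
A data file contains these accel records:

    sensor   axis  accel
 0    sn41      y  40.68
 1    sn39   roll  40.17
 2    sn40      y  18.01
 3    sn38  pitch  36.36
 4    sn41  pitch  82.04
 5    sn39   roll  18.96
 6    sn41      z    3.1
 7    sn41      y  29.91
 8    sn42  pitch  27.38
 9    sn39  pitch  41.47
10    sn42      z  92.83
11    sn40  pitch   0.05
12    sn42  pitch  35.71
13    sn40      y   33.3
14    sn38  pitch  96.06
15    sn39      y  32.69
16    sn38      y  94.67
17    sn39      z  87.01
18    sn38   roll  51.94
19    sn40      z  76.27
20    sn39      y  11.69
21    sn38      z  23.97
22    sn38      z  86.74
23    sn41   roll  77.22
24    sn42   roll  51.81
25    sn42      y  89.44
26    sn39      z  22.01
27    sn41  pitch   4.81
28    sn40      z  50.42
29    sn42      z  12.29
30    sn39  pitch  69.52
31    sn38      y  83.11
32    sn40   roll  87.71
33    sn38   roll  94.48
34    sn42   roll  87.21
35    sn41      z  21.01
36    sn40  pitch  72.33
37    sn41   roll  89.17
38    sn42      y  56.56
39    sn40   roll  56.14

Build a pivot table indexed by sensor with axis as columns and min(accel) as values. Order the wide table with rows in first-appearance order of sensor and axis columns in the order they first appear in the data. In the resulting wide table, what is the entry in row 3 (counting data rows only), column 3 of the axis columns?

0.05

With rows in first-appearance order of sensor, row 3 is sensor=sn40. axis columns in first-appearance order: y, roll, pitch, z; column 3 is pitch.
Long rows with sensor=sn40, axis=pitch: min(0.05, 72.33) = 0.05.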